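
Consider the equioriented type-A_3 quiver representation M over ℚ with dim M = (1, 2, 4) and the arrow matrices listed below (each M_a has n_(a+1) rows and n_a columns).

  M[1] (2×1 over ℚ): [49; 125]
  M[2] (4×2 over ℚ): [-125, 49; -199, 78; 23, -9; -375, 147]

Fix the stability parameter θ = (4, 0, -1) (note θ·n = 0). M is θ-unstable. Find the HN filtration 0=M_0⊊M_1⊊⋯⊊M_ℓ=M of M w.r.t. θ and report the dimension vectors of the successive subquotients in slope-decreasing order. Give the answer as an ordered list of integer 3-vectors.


Barcode: M ≅ I[1,3], I[2,3], I[3,3]^2. HN layers by μ_θ (3 steps, strictly decreasing):
  μ^(1)=1; μ^(2)=-1/2; μ^(3)=-1

((1, 1, 1); (0, 1, 1); (0, 0, 2))


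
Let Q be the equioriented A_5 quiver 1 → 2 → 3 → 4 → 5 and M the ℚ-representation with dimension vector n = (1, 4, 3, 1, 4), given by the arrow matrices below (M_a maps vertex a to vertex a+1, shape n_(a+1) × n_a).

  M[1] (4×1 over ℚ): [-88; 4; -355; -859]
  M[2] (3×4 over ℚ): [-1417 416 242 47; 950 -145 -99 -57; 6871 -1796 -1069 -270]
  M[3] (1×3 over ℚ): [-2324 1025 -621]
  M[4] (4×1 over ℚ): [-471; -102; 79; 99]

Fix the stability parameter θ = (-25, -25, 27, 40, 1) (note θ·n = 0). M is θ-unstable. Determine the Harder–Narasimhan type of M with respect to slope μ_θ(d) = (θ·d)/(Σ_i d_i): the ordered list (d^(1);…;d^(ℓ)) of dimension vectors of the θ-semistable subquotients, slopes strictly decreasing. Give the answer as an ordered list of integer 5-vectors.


Barcode: M ≅ I[1,5], I[2,2], I[2,3]^2, I[5,5]^3. HN layers by μ_θ (4 steps, strictly decreasing):
  μ^(1)=27; μ^(2)=68/3; μ^(3)=1; μ^(4)=-25

((0, 0, 2, 0, 0); (0, 0, 1, 1, 1); (0, 0, 0, 0, 3); (1, 4, 0, 0, 0))


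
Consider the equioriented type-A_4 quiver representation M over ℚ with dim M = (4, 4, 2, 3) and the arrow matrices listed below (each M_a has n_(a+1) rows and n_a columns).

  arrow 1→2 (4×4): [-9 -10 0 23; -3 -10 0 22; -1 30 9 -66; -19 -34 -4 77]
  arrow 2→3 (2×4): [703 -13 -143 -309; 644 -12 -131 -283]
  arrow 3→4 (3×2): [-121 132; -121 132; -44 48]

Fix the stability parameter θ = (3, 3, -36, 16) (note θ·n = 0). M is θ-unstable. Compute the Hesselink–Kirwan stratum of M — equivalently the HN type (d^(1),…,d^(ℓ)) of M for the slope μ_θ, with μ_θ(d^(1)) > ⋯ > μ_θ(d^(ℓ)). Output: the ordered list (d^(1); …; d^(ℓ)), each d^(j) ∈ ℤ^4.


Interval decomposition of M: I[1,2]^2, I[1,3], I[1,4], I[4,4]^2.
HN type (ℓ=3): μ^(1)=16; μ^(2)=3; μ^(3)=-10

((0, 0, 0, 3); (2, 2, 0, 0); (2, 2, 2, 0))


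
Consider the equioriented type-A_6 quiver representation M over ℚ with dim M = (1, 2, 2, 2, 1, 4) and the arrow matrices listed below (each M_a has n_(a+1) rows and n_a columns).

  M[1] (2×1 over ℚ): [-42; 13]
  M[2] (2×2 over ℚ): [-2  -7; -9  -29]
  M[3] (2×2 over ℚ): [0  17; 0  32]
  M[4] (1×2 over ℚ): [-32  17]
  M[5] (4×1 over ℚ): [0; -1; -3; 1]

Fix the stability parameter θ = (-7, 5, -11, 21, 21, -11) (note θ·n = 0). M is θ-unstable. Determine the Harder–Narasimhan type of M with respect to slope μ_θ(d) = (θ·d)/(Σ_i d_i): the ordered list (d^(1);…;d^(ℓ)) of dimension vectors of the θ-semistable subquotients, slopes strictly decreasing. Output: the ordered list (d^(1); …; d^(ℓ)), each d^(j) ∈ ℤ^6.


Interval decomposition of M: I[1,4], I[2,3], I[4,6], I[6,6]^3.
HN type (ℓ=5): μ^(1)=21; μ^(2)=31/3; μ^(3)=-3; μ^(4)=-7; μ^(5)=-11

((0, 0, 0, 1, 0, 0); (0, 0, 0, 1, 1, 1); (0, 2, 2, 0, 0, 0); (1, 0, 0, 0, 0, 0); (0, 0, 0, 0, 0, 3))


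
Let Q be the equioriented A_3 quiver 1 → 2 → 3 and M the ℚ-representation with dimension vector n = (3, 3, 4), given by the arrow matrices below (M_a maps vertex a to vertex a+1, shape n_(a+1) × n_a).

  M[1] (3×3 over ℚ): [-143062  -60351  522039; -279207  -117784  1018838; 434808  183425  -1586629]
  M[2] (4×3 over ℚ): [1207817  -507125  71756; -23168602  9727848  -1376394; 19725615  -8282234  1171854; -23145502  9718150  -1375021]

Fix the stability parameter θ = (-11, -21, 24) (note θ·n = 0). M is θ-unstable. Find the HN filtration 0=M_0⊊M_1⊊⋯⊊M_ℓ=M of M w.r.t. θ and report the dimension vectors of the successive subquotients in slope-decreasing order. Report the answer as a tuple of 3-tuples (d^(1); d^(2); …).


Via rank(M_{q-1}∘⋯∘M_p): M ≅ I[1,1], I[1,3]^2, I[2,3], I[3,3].
μ_θ-semistable layers: μ^(1)=24; μ^(2)=-11; μ^(3)=-16; μ^(4)=-21

((0, 0, 4); (1, 0, 0); (2, 2, 0); (0, 1, 0))


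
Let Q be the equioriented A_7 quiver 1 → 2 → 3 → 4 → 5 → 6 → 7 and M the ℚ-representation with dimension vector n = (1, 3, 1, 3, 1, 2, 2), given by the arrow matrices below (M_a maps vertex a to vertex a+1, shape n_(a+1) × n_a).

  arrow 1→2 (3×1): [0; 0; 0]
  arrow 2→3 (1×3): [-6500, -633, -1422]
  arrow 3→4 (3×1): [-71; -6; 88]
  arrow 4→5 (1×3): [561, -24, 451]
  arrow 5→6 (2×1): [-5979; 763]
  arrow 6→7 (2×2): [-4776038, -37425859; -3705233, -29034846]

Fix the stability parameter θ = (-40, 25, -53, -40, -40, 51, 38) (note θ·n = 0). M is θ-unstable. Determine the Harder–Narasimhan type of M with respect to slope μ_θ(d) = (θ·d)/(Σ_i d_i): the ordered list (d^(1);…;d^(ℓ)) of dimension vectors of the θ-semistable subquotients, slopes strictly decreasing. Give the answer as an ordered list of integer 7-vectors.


Via rank(M_{q-1}∘⋯∘M_p): M ≅ I[1,1], I[2,2]^2, I[2,7], I[4,4]^2, I[6,7].
μ_θ-semistable layers: μ^(1)=89/2; μ^(2)=25; μ^(3)=-27; μ^(4)=-40

((0, 0, 0, 0, 0, 2, 2); (0, 2, 0, 0, 0, 0, 0); (0, 1, 1, 1, 1, 0, 0); (1, 0, 0, 2, 0, 0, 0))


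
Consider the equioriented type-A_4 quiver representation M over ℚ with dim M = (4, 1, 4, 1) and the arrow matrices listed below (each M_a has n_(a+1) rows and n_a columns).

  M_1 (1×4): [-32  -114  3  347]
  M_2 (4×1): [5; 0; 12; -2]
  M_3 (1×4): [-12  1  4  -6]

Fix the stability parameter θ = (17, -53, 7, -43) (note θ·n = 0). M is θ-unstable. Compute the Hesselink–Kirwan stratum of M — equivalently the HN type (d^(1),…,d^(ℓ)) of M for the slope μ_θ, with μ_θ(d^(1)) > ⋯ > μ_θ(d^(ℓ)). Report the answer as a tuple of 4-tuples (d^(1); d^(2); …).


Via rank(M_{q-1}∘⋯∘M_p): M ≅ I[1,1]^3, I[1,3], I[3,3]^2, I[3,4].
μ_θ-semistable layers: μ^(1)=17; μ^(2)=7; μ^(3)=-18

((3, 0, 0, 0); (0, 0, 3, 0); (1, 1, 1, 1))


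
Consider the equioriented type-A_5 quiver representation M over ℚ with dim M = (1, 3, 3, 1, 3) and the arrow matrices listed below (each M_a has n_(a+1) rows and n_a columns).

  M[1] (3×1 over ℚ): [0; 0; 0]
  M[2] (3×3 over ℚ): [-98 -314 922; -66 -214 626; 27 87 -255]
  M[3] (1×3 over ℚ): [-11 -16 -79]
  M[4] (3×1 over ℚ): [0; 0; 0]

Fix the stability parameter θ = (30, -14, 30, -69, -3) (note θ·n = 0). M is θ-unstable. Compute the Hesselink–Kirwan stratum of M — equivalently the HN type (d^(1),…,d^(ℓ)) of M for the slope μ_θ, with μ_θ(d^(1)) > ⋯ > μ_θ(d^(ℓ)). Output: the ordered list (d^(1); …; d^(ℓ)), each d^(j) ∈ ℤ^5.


Via rank(M_{q-1}∘⋯∘M_p): M ≅ I[1,1], I[2,2], I[2,3], I[2,4], I[3,3], I[5,5]^3.
μ_θ-semistable layers: μ^(1)=30; μ^(2)=-3; μ^(3)=-14; μ^(4)=-53/3

((1, 0, 2, 0, 0); (0, 0, 0, 0, 3); (0, 2, 0, 0, 0); (0, 1, 1, 1, 0))


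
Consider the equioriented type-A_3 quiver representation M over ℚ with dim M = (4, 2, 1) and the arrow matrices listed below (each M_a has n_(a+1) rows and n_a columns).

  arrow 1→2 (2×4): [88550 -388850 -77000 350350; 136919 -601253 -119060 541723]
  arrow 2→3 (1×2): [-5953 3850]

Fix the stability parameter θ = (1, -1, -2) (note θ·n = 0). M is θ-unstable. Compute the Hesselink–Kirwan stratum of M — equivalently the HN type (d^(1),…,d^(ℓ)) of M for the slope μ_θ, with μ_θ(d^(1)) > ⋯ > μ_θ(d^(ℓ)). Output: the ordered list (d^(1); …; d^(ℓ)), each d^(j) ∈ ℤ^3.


Via rank(M_{q-1}∘⋯∘M_p): M ≅ I[1,1]^3, I[1,2], I[2,3].
μ_θ-semistable layers: μ^(1)=1; μ^(2)=0; μ^(3)=-3/2

((3, 0, 0); (1, 1, 0); (0, 1, 1))


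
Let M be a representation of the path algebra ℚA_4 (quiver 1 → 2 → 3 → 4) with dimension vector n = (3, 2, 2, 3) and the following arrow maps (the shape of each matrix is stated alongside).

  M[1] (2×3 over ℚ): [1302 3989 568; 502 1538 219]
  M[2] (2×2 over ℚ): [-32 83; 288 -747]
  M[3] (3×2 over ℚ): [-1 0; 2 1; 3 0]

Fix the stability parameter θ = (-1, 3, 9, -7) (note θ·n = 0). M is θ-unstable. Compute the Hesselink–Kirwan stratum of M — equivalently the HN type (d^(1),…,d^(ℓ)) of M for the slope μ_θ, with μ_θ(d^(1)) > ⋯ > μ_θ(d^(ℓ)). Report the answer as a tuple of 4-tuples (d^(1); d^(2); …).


Barcode: M ≅ I[1,1], I[1,2], I[1,4], I[3,4], I[4,4]. HN layers by μ_θ (5 steps, strictly decreasing):
  μ^(1)=3; μ^(2)=5/3; μ^(3)=1; μ^(4)=-1; μ^(5)=-7

((0, 1, 0, 0); (0, 1, 1, 1); (0, 0, 1, 1); (3, 0, 0, 0); (0, 0, 0, 1))


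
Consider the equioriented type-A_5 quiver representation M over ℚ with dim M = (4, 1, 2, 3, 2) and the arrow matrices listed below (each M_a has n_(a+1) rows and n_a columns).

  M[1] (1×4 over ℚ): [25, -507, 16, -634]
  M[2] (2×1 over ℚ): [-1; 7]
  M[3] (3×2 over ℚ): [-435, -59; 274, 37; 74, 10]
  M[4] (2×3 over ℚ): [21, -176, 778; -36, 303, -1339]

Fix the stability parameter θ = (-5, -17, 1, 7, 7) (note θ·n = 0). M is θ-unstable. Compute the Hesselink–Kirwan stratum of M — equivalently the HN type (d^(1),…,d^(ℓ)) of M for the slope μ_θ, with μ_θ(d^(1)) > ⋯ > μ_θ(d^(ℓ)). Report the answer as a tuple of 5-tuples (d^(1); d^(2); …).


Via rank(M_{q-1}∘⋯∘M_p): M ≅ I[1,1]^3, I[1,5], I[3,5], I[4,4].
μ_θ-semistable layers: μ^(1)=7; μ^(2)=1; μ^(3)=-5; μ^(4)=-11

((0, 0, 0, 3, 2); (0, 0, 2, 0, 0); (3, 0, 0, 0, 0); (1, 1, 0, 0, 0))


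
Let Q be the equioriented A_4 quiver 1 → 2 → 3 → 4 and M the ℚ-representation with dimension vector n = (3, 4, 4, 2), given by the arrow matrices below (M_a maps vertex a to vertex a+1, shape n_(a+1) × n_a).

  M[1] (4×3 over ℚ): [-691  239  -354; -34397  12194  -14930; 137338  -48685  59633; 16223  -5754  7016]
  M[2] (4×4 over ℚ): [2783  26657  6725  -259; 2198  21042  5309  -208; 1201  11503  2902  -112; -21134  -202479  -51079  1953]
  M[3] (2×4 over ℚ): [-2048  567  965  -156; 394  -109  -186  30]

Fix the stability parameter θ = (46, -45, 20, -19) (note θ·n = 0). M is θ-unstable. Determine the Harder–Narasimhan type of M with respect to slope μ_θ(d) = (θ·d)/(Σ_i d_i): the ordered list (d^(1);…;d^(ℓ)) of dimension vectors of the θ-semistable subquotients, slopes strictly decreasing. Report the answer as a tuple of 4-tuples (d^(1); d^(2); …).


Interval decomposition of M: I[1,3], I[1,4]^2, I[2,3].
HN type (ℓ=3): μ^(1)=20; μ^(2)=1/2; μ^(3)=-45

((0, 0, 2, 0); (3, 3, 2, 2); (0, 1, 0, 0))


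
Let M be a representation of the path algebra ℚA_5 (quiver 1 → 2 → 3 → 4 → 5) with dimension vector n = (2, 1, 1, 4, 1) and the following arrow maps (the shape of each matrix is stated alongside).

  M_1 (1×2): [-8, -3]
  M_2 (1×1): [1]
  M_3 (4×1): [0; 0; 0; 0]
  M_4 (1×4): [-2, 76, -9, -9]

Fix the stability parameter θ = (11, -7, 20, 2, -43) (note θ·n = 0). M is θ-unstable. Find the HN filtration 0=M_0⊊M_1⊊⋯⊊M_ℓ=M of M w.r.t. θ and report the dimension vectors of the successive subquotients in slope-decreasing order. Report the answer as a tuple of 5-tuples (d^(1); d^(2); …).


Via rank(M_{q-1}∘⋯∘M_p): M ≅ I[1,1], I[1,3], I[4,4]^3, I[4,5].
μ_θ-semistable layers: μ^(1)=20; μ^(2)=11; μ^(3)=2; μ^(4)=-41/2

((0, 0, 1, 0, 0); (1, 0, 0, 0, 0); (1, 1, 0, 3, 0); (0, 0, 0, 1, 1))


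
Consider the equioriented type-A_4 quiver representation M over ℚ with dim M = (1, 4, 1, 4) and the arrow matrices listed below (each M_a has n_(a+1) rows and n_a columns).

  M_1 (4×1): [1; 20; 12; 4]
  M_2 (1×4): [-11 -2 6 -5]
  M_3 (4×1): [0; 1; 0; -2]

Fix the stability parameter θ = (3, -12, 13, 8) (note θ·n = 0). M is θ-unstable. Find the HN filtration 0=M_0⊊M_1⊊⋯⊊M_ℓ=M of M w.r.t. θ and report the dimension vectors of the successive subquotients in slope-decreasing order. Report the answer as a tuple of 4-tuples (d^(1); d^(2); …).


Interval decomposition of M: I[1,4], I[2,2]^3, I[4,4]^3.
HN type (ℓ=4): μ^(1)=21/2; μ^(2)=8; μ^(3)=-9/2; μ^(4)=-12

((0, 0, 1, 1); (0, 0, 0, 3); (1, 1, 0, 0); (0, 3, 0, 0))


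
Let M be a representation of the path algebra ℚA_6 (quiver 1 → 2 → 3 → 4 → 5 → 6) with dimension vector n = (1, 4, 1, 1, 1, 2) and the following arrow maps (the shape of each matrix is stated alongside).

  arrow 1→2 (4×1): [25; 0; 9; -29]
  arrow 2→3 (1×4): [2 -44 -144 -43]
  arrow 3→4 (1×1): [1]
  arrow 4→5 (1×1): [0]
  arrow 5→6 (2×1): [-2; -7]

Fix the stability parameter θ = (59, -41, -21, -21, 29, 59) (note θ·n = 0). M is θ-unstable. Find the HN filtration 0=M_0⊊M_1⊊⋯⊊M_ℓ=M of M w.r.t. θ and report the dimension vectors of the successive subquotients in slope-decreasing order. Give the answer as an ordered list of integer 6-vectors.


Interval decomposition of M: I[1,4], I[2,2]^3, I[5,6], I[6,6].
HN type (ℓ=4): μ^(1)=59; μ^(2)=29; μ^(3)=-6; μ^(4)=-41

((0, 0, 0, 0, 0, 2); (0, 0, 0, 0, 1, 0); (1, 1, 1, 1, 0, 0); (0, 3, 0, 0, 0, 0))


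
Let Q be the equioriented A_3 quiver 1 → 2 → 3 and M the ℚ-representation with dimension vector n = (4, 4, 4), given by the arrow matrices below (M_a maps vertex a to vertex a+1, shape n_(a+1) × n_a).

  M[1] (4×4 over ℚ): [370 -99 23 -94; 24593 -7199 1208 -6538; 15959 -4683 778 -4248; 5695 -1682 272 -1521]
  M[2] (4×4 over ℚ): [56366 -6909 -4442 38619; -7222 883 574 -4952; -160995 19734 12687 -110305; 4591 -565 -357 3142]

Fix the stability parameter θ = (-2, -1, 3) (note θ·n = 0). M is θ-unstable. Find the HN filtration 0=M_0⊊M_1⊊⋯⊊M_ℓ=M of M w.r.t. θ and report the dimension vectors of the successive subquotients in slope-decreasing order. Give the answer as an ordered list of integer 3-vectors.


Barcode: M ≅ I[1,3]^4. HN layers by μ_θ (3 steps, strictly decreasing):
  μ^(1)=3; μ^(2)=-1; μ^(3)=-2

((0, 0, 4); (0, 4, 0); (4, 0, 0))


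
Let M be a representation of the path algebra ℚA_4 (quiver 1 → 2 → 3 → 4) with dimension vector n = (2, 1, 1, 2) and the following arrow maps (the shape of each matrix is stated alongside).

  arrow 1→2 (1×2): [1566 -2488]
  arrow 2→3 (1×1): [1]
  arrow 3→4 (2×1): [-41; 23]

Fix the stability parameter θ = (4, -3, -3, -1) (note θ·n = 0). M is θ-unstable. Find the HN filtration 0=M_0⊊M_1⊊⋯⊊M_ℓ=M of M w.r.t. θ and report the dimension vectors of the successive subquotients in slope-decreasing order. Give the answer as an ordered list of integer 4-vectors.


Interval decomposition of M: I[1,1], I[1,4], I[4,4].
HN type (ℓ=3): μ^(1)=4; μ^(2)=-3/4; μ^(3)=-1

((1, 0, 0, 0); (1, 1, 1, 1); (0, 0, 0, 1))


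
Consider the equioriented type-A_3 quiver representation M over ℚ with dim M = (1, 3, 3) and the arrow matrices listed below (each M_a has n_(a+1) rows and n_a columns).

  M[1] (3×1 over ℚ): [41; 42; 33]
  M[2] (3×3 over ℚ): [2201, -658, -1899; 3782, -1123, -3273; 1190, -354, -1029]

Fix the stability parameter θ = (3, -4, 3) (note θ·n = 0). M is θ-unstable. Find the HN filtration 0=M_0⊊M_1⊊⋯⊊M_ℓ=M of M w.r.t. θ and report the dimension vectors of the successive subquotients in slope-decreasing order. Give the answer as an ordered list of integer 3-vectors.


Via rank(M_{q-1}∘⋯∘M_p): M ≅ I[1,3], I[2,3]^2.
μ_θ-semistable layers: μ^(1)=3; μ^(2)=-1/2; μ^(3)=-4

((0, 0, 3); (1, 1, 0); (0, 2, 0))


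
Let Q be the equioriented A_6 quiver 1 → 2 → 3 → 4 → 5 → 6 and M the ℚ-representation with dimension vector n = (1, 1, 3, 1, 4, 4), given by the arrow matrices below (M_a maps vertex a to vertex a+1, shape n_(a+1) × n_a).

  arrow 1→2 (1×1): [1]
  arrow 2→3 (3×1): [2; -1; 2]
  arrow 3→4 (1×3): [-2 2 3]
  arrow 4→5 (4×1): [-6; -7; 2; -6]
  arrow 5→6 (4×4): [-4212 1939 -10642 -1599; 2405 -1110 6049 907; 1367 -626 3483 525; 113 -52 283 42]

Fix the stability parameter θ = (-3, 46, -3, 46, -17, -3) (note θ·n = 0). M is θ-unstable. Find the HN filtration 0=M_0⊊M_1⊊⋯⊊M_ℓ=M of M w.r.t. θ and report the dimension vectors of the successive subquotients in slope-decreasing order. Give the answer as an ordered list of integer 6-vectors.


Via rank(M_{q-1}∘⋯∘M_p): M ≅ I[1,3], I[3,3], I[3,6], I[5,6]^3.
μ_θ-semistable layers: μ^(1)=43/2; μ^(2)=26/3; μ^(3)=-3; μ^(4)=-17

((0, 1, 1, 0, 0, 0); (0, 0, 0, 1, 1, 1); (1, 0, 2, 0, 0, 3); (0, 0, 0, 0, 3, 0))


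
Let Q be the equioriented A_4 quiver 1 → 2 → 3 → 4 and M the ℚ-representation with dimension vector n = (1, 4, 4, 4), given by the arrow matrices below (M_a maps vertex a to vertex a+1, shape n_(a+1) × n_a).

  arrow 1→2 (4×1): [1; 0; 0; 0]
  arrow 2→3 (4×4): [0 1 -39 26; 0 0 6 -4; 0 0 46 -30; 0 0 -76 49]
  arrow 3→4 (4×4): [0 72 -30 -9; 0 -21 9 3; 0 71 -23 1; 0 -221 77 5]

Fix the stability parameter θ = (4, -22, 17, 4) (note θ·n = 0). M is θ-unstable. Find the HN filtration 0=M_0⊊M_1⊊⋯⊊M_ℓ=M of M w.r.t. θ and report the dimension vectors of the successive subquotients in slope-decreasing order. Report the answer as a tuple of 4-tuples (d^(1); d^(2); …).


Barcode: M ≅ I[1,2], I[2,3], I[2,4]^2, I[3,3], I[4,4]^2. HN layers by μ_θ (5 steps, strictly decreasing):
  μ^(1)=17; μ^(2)=21/2; μ^(3)=4; μ^(4)=-9; μ^(5)=-22

((0, 0, 2, 0); (0, 0, 2, 2); (0, 0, 0, 2); (1, 1, 0, 0); (0, 3, 0, 0))


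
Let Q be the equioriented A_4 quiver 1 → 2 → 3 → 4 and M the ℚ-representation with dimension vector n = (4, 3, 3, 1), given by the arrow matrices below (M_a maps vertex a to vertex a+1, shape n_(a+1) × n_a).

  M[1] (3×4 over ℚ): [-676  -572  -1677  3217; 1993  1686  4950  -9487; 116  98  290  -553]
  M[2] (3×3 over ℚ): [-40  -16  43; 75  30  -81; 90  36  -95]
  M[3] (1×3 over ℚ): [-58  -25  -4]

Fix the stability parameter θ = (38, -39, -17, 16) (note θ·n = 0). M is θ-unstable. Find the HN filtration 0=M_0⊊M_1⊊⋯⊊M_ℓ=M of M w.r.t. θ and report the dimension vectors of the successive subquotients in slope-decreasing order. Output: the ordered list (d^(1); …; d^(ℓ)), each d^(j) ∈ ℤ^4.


Barcode: M ≅ I[1,1], I[1,2], I[1,3], I[1,4], I[3,3]. HN layers by μ_θ (5 steps, strictly decreasing):
  μ^(1)=38; μ^(2)=16; μ^(3)=-1/2; μ^(4)=-6; μ^(5)=-17

((1, 0, 0, 0); (0, 0, 0, 1); (1, 1, 0, 0); (2, 2, 2, 0); (0, 0, 1, 0))


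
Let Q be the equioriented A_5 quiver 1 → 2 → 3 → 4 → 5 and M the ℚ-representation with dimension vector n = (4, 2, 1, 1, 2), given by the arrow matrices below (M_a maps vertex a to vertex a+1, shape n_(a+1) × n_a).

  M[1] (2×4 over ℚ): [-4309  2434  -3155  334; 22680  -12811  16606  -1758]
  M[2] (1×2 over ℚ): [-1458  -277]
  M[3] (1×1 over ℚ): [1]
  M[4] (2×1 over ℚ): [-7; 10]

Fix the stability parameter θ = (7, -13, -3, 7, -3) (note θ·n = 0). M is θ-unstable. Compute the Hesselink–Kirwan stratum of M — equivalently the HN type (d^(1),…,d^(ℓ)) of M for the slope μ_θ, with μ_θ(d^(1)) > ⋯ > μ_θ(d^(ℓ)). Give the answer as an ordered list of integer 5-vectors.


Barcode: M ≅ I[1,1]^2, I[1,2], I[1,5], I[5,5]. HN layers by μ_θ (3 steps, strictly decreasing):
  μ^(1)=7; μ^(2)=2; μ^(3)=-3

((2, 0, 0, 0, 0); (0, 0, 0, 1, 1); (2, 2, 1, 0, 1))


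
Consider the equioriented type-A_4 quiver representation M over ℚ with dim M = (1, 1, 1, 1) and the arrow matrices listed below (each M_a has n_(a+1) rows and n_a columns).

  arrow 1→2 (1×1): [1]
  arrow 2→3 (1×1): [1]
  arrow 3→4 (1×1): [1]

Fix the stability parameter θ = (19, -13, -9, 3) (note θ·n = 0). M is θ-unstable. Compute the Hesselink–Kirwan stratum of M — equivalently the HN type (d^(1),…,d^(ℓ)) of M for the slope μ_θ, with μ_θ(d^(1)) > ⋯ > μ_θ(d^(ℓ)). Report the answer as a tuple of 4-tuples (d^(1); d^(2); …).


Via rank(M_{q-1}∘⋯∘M_p): M ≅ I[1,4].
μ_θ-semistable layers: μ^(1)=3; μ^(2)=-1

((0, 0, 0, 1); (1, 1, 1, 0))


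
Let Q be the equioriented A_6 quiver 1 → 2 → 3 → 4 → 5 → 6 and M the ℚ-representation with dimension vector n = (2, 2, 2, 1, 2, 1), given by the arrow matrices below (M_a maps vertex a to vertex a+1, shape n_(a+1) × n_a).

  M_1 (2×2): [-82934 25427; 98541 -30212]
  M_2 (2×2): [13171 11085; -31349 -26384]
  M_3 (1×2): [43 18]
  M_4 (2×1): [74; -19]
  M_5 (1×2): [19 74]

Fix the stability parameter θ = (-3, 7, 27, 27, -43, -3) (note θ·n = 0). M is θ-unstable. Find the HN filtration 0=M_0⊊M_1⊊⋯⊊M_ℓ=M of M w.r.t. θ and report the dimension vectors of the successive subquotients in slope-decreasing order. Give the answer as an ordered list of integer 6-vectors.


Interval decomposition of M: I[1,3], I[1,5], I[5,6].
HN type (ℓ=5): μ^(1)=27; μ^(2)=7; μ^(3)=9/2; μ^(4)=-3; μ^(5)=-43

((0, 0, 1, 0, 0, 0); (0, 1, 0, 0, 0, 0); (0, 1, 1, 1, 1, 0); (2, 0, 0, 0, 0, 1); (0, 0, 0, 0, 1, 0))


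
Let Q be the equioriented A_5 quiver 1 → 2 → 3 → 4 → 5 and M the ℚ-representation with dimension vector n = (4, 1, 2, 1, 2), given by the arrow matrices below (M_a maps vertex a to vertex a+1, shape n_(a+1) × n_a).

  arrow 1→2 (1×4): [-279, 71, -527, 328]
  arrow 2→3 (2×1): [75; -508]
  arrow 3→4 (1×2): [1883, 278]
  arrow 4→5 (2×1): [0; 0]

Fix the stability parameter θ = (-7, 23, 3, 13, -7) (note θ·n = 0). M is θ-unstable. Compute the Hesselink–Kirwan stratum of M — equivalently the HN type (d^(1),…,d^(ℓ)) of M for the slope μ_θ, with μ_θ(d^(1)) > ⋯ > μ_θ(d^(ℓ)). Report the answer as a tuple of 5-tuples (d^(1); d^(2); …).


Barcode: M ≅ I[1,1]^3, I[1,4], I[3,3], I[5,5]^2. HN layers by μ_θ (3 steps, strictly decreasing):
  μ^(1)=13; μ^(2)=3; μ^(3)=-7

((0, 1, 1, 1, 0); (0, 0, 1, 0, 0); (4, 0, 0, 0, 2))


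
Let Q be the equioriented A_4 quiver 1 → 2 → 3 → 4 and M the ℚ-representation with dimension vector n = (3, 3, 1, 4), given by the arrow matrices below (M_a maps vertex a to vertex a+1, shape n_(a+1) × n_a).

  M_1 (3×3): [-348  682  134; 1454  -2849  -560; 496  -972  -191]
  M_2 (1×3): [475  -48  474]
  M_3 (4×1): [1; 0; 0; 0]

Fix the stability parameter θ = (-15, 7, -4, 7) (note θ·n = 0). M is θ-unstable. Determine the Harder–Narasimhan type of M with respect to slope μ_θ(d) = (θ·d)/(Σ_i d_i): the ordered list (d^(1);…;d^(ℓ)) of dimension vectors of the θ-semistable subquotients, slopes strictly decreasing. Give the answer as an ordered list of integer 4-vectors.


Interval decomposition of M: I[1,1], I[1,2], I[1,4], I[2,2], I[4,4]^3.
HN type (ℓ=3): μ^(1)=7; μ^(2)=3/2; μ^(3)=-15

((0, 2, 0, 4); (0, 1, 1, 0); (3, 0, 0, 0))


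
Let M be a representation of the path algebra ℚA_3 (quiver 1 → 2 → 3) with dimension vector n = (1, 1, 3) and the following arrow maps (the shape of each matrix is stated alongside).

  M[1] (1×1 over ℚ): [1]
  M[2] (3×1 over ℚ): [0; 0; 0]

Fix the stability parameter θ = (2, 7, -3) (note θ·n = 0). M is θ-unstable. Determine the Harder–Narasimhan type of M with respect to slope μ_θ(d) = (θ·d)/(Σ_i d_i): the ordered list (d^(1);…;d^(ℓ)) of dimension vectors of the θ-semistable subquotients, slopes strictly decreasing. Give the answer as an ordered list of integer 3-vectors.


Barcode: M ≅ I[1,2], I[3,3]^3. HN layers by μ_θ (3 steps, strictly decreasing):
  μ^(1)=7; μ^(2)=2; μ^(3)=-3

((0, 1, 0); (1, 0, 0); (0, 0, 3))


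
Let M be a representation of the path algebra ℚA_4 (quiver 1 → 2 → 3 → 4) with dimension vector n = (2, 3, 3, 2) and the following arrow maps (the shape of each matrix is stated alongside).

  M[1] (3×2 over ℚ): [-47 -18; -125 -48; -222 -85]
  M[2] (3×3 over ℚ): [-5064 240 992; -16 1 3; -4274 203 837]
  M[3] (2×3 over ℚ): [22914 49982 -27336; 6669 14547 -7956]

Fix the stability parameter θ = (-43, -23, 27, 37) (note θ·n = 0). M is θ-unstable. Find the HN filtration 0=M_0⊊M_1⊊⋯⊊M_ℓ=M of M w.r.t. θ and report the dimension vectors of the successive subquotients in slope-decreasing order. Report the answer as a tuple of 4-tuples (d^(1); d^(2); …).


Interval decomposition of M: I[1,3], I[1,4], I[2,2], I[3,3], I[4,4].
HN type (ℓ=4): μ^(1)=37; μ^(2)=27; μ^(3)=-23; μ^(4)=-43

((0, 0, 0, 2); (0, 0, 3, 0); (0, 3, 0, 0); (2, 0, 0, 0))


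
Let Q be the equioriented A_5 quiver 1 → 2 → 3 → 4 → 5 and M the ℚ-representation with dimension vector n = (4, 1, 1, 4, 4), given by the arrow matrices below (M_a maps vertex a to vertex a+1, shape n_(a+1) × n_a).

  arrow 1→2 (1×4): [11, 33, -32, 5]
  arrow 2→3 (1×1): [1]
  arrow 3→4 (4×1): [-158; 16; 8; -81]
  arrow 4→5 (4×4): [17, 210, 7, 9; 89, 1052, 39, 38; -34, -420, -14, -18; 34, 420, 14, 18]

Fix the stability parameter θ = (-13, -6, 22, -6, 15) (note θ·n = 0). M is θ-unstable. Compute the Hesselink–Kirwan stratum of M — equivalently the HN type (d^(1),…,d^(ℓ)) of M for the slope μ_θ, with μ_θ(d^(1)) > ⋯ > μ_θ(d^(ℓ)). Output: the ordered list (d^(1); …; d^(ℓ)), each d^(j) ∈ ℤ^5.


Via rank(M_{q-1}∘⋯∘M_p): M ≅ I[1,1]^3, I[1,5], I[4,4]^2, I[4,5], I[5,5]^2.
μ_θ-semistable layers: μ^(1)=15; μ^(2)=8; μ^(3)=-6; μ^(4)=-13

((0, 0, 0, 0, 4); (0, 0, 1, 1, 0); (0, 1, 0, 3, 0); (4, 0, 0, 0, 0))


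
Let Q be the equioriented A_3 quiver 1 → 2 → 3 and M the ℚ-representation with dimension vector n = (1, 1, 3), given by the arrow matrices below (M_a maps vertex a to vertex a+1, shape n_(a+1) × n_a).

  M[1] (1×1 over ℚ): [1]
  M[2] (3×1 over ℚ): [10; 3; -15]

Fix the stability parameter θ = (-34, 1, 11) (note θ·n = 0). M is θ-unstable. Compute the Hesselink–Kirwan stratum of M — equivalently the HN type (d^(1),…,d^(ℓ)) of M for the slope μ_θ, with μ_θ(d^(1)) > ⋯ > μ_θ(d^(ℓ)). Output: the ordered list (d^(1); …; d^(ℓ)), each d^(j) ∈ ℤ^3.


Barcode: M ≅ I[1,3], I[3,3]^2. HN layers by μ_θ (3 steps, strictly decreasing):
  μ^(1)=11; μ^(2)=1; μ^(3)=-34

((0, 0, 3); (0, 1, 0); (1, 0, 0))


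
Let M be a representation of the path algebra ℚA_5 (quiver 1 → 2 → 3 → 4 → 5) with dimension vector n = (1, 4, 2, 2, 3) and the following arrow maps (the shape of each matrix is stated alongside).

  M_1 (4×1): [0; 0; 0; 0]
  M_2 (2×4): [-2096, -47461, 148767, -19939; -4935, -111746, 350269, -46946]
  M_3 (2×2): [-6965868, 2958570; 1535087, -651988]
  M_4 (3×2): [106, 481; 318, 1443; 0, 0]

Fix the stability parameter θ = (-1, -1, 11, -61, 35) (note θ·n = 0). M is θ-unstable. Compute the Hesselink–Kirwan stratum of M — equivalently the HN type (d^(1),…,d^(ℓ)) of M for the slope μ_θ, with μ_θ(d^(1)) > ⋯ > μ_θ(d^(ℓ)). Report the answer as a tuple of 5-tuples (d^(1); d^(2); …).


Via rank(M_{q-1}∘⋯∘M_p): M ≅ I[1,1], I[2,2]^2, I[2,4], I[2,5], I[5,5]^2.
μ_θ-semistable layers: μ^(1)=35; μ^(2)=-1; μ^(3)=-17

((0, 0, 0, 0, 3); (1, 2, 0, 0, 0); (0, 2, 2, 2, 0))


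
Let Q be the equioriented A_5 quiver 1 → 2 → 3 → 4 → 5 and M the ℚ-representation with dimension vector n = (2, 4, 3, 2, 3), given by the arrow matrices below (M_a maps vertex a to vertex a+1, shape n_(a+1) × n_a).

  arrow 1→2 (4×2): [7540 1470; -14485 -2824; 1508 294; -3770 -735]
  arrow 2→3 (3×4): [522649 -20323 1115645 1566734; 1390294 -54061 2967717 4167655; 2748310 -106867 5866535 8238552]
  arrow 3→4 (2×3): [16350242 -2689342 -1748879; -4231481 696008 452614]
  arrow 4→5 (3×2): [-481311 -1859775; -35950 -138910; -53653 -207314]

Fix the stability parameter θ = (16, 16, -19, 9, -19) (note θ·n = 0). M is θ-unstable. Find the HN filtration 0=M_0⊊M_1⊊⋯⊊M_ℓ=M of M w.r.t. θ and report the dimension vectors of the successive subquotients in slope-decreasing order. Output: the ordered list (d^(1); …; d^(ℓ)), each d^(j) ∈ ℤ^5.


Barcode: M ≅ I[1,5]^2, I[2,2], I[2,3], I[5,5]. HN layers by μ_θ (4 steps, strictly decreasing):
  μ^(1)=16; μ^(2)=3/5; μ^(3)=-3/2; μ^(4)=-19

((0, 1, 0, 0, 0); (2, 2, 2, 2, 2); (0, 1, 1, 0, 0); (0, 0, 0, 0, 1))


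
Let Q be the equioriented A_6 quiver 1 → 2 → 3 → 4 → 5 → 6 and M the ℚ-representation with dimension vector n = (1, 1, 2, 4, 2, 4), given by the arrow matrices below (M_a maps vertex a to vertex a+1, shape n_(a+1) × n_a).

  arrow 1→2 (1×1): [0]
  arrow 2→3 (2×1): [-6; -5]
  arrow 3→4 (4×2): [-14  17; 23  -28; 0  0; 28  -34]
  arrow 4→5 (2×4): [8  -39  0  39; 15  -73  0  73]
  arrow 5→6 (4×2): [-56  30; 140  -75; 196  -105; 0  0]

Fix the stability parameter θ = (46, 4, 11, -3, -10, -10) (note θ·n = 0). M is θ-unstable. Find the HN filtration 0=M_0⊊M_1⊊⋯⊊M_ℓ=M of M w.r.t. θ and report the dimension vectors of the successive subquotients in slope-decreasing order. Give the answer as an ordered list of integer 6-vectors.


Interval decomposition of M: I[1,1], I[2,6], I[3,5], I[4,4]^2, I[6,6]^3.
HN type (ℓ=5): μ^(1)=46; μ^(2)=-2/3; μ^(3)=-8/5; μ^(4)=-3; μ^(5)=-10

((1, 0, 0, 0, 0, 0); (0, 0, 1, 1, 1, 0); (0, 1, 1, 1, 1, 1); (0, 0, 0, 2, 0, 0); (0, 0, 0, 0, 0, 3))


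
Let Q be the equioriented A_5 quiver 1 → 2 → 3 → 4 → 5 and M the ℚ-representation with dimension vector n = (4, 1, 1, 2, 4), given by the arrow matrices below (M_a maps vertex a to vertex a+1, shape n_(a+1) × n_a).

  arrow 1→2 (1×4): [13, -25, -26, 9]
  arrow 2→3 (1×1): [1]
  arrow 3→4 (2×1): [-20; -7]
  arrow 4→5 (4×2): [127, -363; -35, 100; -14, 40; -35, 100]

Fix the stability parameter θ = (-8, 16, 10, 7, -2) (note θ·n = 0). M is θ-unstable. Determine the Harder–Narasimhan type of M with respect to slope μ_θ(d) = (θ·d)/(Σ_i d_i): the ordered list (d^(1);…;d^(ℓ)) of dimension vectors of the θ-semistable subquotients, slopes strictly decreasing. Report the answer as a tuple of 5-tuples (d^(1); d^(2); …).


Via rank(M_{q-1}∘⋯∘M_p): M ≅ I[1,1]^3, I[1,5], I[4,5], I[5,5]^2.
μ_θ-semistable layers: μ^(1)=31/4; μ^(2)=5/2; μ^(3)=-2; μ^(4)=-8

((0, 1, 1, 1, 1); (0, 0, 0, 1, 1); (0, 0, 0, 0, 2); (4, 0, 0, 0, 0))


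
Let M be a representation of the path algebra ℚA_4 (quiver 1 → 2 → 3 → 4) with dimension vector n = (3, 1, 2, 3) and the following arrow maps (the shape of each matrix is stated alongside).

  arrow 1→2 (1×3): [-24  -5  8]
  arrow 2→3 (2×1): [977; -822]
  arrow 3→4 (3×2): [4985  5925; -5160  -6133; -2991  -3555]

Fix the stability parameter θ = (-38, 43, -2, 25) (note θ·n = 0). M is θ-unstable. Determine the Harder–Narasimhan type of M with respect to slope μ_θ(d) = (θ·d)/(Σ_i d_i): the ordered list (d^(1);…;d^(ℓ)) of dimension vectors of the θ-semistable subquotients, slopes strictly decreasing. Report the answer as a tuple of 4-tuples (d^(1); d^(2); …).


Interval decomposition of M: I[1,1]^2, I[1,4], I[3,4], I[4,4].
HN type (ℓ=4): μ^(1)=25; μ^(2)=41/2; μ^(3)=-2; μ^(4)=-38

((0, 0, 0, 3); (0, 1, 1, 0); (0, 0, 1, 0); (3, 0, 0, 0))


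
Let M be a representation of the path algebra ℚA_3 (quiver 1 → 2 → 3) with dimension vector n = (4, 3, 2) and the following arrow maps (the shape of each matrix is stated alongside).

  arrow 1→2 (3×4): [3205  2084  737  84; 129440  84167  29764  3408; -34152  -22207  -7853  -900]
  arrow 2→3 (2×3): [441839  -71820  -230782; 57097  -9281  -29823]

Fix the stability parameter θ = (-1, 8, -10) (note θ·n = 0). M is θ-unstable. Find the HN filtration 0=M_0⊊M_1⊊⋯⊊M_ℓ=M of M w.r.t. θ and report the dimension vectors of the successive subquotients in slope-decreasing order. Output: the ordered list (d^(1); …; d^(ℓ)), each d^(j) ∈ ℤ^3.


Barcode: M ≅ I[1,1], I[1,2], I[1,3]^2. HN layers by μ_θ (2 steps, strictly decreasing):
  μ^(1)=8; μ^(2)=-1

((0, 1, 0); (4, 2, 2))


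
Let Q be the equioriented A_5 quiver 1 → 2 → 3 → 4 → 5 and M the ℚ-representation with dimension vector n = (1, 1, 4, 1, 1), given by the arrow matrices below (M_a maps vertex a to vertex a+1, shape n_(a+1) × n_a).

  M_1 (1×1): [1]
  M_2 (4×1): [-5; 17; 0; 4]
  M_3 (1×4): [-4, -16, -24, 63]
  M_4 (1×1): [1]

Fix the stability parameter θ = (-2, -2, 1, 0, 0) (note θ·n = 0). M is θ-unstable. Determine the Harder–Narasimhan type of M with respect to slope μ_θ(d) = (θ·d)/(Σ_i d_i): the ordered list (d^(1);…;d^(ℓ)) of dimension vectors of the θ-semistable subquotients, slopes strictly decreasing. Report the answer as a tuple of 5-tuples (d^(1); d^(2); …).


Via rank(M_{q-1}∘⋯∘M_p): M ≅ I[1,3], I[3,3]^2, I[3,5].
μ_θ-semistable layers: μ^(1)=1; μ^(2)=1/3; μ^(3)=-2

((0, 0, 3, 0, 0); (0, 0, 1, 1, 1); (1, 1, 0, 0, 0))


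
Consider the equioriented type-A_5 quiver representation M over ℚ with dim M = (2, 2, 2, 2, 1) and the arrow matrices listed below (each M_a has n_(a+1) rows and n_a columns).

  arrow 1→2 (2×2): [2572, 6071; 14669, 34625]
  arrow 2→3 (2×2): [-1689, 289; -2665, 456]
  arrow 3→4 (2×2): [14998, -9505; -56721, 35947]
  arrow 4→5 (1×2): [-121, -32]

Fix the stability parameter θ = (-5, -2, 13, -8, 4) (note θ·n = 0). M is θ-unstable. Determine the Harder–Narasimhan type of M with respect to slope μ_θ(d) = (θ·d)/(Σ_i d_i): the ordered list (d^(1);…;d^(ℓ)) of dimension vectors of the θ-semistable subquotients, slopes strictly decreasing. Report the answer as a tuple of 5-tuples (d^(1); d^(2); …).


Barcode: M ≅ I[1,4], I[1,5]. HN layers by μ_θ (4 steps, strictly decreasing):
  μ^(1)=4; μ^(2)=5/2; μ^(3)=-2; μ^(4)=-5

((0, 0, 0, 0, 1); (0, 0, 2, 2, 0); (0, 2, 0, 0, 0); (2, 0, 0, 0, 0))


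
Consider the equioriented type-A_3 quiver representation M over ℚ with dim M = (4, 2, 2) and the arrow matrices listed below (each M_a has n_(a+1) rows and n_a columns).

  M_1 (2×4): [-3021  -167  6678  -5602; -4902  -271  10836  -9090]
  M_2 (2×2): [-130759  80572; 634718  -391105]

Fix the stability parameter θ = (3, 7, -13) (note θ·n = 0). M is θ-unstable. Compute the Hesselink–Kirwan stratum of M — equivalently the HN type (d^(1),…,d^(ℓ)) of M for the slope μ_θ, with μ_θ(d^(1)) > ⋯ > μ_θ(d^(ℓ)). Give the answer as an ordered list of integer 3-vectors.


Barcode: M ≅ I[1,1]^2, I[1,3]^2. HN layers by μ_θ (2 steps, strictly decreasing):
  μ^(1)=3; μ^(2)=-1

((2, 0, 0); (2, 2, 2))


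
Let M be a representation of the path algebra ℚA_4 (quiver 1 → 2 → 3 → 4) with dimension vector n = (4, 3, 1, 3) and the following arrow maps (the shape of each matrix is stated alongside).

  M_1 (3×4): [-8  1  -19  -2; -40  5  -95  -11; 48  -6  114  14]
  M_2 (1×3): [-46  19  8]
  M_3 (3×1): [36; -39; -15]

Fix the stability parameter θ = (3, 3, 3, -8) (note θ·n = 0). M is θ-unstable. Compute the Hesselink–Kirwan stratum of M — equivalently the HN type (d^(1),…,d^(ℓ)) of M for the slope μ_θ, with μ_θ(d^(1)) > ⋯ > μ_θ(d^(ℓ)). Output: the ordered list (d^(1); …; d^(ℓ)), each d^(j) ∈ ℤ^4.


Via rank(M_{q-1}∘⋯∘M_p): M ≅ I[1,1]^2, I[1,2], I[1,4], I[2,2], I[4,4]^2.
μ_θ-semistable layers: μ^(1)=3; μ^(2)=1/4; μ^(3)=-8

((3, 2, 0, 0); (1, 1, 1, 1); (0, 0, 0, 2))


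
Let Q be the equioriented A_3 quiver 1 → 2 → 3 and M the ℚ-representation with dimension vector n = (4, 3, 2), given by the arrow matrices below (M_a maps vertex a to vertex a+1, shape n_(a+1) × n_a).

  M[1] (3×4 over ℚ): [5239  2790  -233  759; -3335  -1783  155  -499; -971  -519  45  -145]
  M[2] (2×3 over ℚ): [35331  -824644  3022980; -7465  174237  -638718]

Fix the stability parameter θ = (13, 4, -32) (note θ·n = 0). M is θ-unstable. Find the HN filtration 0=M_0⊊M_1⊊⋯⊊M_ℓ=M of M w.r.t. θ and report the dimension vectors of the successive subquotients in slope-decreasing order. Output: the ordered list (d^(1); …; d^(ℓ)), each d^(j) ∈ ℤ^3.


Via rank(M_{q-1}∘⋯∘M_p): M ≅ I[1,1], I[1,2], I[1,3]^2.
μ_θ-semistable layers: μ^(1)=13; μ^(2)=17/2; μ^(3)=-5

((1, 0, 0); (1, 1, 0); (2, 2, 2))


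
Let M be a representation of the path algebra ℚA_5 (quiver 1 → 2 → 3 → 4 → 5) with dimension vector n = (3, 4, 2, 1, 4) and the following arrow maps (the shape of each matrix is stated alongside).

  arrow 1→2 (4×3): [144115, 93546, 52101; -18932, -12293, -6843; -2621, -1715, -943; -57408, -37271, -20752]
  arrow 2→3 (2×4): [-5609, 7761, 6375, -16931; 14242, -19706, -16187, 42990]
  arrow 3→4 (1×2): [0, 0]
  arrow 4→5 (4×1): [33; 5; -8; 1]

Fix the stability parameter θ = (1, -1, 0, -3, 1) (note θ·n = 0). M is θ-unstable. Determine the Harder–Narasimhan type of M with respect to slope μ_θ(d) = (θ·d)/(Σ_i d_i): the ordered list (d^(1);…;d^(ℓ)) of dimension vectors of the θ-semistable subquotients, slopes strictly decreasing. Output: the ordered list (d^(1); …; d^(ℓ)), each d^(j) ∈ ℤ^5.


Interval decomposition of M: I[1,2], I[1,3]^2, I[2,2], I[4,5], I[5,5]^3.
HN type (ℓ=4): μ^(1)=1; μ^(2)=0; μ^(3)=-1; μ^(4)=-3

((0, 0, 0, 0, 4); (3, 3, 2, 0, 0); (0, 1, 0, 0, 0); (0, 0, 0, 1, 0))


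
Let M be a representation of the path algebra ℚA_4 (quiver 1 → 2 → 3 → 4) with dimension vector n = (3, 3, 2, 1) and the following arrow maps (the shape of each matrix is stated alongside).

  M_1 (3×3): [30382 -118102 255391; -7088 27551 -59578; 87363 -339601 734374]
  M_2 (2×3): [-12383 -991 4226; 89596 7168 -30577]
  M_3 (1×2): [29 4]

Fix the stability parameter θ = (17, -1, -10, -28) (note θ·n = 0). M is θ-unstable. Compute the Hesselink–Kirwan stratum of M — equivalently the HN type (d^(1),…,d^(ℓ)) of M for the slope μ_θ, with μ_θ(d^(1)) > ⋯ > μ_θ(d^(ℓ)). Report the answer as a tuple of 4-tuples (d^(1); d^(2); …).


Interval decomposition of M: I[1,2], I[1,3], I[1,4].
HN type (ℓ=3): μ^(1)=8; μ^(2)=2; μ^(3)=-11/2

((1, 1, 0, 0); (1, 1, 1, 0); (1, 1, 1, 1))


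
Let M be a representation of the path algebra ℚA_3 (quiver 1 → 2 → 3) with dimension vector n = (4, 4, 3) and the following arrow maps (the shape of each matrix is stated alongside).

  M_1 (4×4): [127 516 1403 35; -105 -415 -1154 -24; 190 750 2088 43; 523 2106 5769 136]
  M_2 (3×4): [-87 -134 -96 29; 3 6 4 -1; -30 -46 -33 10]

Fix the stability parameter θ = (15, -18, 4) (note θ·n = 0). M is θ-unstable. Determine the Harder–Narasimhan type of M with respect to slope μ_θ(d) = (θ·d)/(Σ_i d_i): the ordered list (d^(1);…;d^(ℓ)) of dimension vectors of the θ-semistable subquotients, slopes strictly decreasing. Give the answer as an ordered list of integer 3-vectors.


Interval decomposition of M: I[1,1], I[1,2]^2, I[1,3], I[2,3], I[3,3].
HN type (ℓ=4): μ^(1)=15; μ^(2)=4; μ^(3)=-3/2; μ^(4)=-18

((1, 0, 0); (0, 0, 3); (3, 3, 0); (0, 1, 0))


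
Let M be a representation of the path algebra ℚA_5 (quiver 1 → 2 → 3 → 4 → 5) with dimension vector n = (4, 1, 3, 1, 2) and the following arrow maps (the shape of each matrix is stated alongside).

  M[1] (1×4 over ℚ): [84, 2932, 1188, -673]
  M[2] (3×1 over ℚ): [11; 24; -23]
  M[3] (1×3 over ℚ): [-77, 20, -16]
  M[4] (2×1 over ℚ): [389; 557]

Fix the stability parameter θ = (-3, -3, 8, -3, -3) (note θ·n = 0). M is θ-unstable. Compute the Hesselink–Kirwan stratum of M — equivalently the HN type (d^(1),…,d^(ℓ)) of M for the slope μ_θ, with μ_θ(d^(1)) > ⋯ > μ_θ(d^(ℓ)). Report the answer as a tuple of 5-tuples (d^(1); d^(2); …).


Barcode: M ≅ I[1,1]^3, I[1,5], I[3,3]^2, I[5,5]. HN layers by μ_θ (3 steps, strictly decreasing):
  μ^(1)=8; μ^(2)=2/3; μ^(3)=-3

((0, 0, 2, 0, 0); (0, 0, 1, 1, 1); (4, 1, 0, 0, 1))


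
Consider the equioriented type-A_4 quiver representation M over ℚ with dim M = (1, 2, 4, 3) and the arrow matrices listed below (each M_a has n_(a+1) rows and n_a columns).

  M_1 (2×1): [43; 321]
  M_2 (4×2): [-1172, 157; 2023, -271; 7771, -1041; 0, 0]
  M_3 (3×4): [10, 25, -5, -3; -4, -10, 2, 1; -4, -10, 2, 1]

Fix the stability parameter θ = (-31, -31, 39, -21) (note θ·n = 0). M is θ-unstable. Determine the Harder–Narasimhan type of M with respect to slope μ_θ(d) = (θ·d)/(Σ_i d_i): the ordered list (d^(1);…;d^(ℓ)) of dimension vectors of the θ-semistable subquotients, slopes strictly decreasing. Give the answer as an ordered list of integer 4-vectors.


Barcode: M ≅ I[1,3], I[2,3], I[3,4]^2, I[4,4]. HN layers by μ_θ (4 steps, strictly decreasing):
  μ^(1)=39; μ^(2)=9; μ^(3)=-21; μ^(4)=-31

((0, 0, 2, 0); (0, 0, 2, 2); (0, 0, 0, 1); (1, 2, 0, 0))
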